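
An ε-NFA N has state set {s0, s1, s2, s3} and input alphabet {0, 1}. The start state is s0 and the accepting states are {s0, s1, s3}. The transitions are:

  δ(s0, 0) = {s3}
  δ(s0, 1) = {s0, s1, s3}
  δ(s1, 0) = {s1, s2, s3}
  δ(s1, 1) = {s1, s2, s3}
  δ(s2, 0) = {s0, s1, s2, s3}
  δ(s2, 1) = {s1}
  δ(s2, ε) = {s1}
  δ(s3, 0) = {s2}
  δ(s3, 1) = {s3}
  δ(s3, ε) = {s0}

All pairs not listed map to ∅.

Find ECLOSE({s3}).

Begin with {s3}.
s3 →ε {s0}; add s0.
ε-closure = {s0, s3}.

{s0, s3}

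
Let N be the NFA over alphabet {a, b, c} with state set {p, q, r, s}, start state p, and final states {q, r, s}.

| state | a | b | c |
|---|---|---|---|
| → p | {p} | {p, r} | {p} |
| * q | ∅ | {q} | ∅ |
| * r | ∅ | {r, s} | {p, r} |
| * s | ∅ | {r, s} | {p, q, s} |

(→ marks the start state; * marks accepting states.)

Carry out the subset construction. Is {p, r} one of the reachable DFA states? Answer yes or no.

yes

Start state of the DFA: {p}.
{p} --a--> {p}  [seen]
{p} --b--> {p, r}  [new]
{p} --c--> {p}  [seen]
{p, r} --a--> {p}  [seen]
{p, r} --b--> {p, r, s}  [new]
{p, r} --c--> {p, r}  [seen]
{p, r, s} --a--> {p}  [seen]
{p, r, s} --b--> {p, r, s}  [seen]
{p, r, s} --c--> {p, q, r, s}  [new]
{p, q, r, s} --a--> {p}  [seen]
{p, q, r, s} --b--> {p, q, r, s}  [seen]
{p, q, r, s} --c--> {p, q, r, s}  [seen]
Reachable DFA states: {p}, {p, r}, {p, r, s}, {p, q, r, s}.
{p, r} is among them.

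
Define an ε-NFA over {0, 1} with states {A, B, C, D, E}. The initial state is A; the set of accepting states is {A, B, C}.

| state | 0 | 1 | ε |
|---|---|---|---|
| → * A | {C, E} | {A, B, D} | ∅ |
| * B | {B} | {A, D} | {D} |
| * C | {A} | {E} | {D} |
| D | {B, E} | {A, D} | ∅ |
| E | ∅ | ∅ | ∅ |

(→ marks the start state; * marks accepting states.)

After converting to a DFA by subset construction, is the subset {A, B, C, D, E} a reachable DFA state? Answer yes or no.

Start state of the DFA: {A} (ε-closure of the NFA start).
{A} --0--> {C, D, E}  [new]
{A} --1--> {A, B, D}  [new]
{C, D, E} --0--> {A, B, D, E}  [new]
{C, D, E} --1--> {A, D, E}  [new]
{A, B, D} --0--> {B, C, D, E}  [new]
{A, B, D} --1--> {A, B, D}  [seen]
{A, B, D, E} --0--> {B, C, D, E}  [seen]
{A, B, D, E} --1--> {A, B, D}  [seen]
{A, D, E} --0--> {B, C, D, E}  [seen]
{A, D, E} --1--> {A, B, D}  [seen]
{B, C, D, E} --0--> {A, B, D, E}  [seen]
{B, C, D, E} --1--> {A, D, E}  [seen]
Reachable DFA states: {A}, {C, D, E}, {A, B, D}, {A, B, D, E}, {A, D, E}, {B, C, D, E}.
{A, B, C, D, E} is not among them.

no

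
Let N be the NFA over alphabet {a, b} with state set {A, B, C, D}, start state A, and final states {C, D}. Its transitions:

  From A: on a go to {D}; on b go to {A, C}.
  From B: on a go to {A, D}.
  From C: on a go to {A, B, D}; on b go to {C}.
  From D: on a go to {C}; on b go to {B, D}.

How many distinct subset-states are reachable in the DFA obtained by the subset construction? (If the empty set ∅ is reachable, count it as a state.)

8

Start state of the DFA: {A}.
{A} --a--> {D}  [new]
{A} --b--> {A, C}  [new]
{D} --a--> {C}  [new]
{D} --b--> {B, D}  [new]
{A, C} --a--> {A, B, D}  [new]
{A, C} --b--> {A, C}  [seen]
{C} --a--> {A, B, D}  [seen]
{C} --b--> {C}  [seen]
{B, D} --a--> {A, C, D}  [new]
{B, D} --b--> {B, D}  [seen]
{A, B, D} --a--> {A, C, D}  [seen]
{A, B, D} --b--> {A, B, C, D}  [new]
{A, C, D} --a--> {A, B, C, D}  [seen]
{A, C, D} --b--> {A, B, C, D}  [seen]
{A, B, C, D} --a--> {A, B, C, D}  [seen]
{A, B, C, D} --b--> {A, B, C, D}  [seen]
Reachable DFA states: {A}, {D}, {A, C}, {C}, {B, D}, {A, B, D}, {A, C, D}, {A, B, C, D}.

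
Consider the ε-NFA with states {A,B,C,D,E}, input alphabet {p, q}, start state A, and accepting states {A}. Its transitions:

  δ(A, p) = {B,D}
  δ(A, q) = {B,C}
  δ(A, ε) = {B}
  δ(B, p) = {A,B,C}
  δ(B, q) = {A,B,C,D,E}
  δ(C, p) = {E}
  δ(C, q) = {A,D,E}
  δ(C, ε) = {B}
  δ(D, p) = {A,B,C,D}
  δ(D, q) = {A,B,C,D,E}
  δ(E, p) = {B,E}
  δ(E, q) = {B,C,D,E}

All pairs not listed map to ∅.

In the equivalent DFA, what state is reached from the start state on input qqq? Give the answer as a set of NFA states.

{A,B,C,D,E}

Start: {A,B}.
δ(A,q) = {B,C}; δ(B,q) = {A,B,C,D,E}.
Union: {A,B,C,D,E}.
After q: {A,B,C,D,E}.
δ(A,q) = {B,C}; δ(B,q) = {A,B,C,D,E}; δ(C,q) = {A,D,E}; δ(D,q) = {A,B,C,D,E}; δ(E,q) = {B,C,D,E}.
Union: {A,B,C,D,E}.
After q: {A,B,C,D,E}.
δ(A,q) = {B,C}; δ(B,q) = {A,B,C,D,E}; δ(C,q) = {A,D,E}; δ(D,q) = {A,B,C,D,E}; δ(E,q) = {B,C,D,E}.
Union: {A,B,C,D,E}.
After q: {A,B,C,D,E}.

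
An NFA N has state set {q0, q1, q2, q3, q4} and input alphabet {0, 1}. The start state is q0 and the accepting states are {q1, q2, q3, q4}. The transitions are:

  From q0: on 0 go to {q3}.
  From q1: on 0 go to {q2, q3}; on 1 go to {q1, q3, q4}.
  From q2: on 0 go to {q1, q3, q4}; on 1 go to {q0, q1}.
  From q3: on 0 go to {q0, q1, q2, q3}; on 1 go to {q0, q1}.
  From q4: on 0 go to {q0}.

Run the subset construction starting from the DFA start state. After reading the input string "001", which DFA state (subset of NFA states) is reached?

{q0, q1, q3, q4}

Start: {q0}.
δ(q0,0) = {q3}.
Union: {q3}.
After 0: {q3}.
δ(q3,0) = {q0, q1, q2, q3}.
Union: {q0, q1, q2, q3}.
After 0: {q0, q1, q2, q3}.
δ(q0,1) = ∅; δ(q1,1) = {q1, q3, q4}; δ(q2,1) = {q0, q1}; δ(q3,1) = {q0, q1}.
Union: {q0, q1, q3, q4}.
After 1: {q0, q1, q3, q4}.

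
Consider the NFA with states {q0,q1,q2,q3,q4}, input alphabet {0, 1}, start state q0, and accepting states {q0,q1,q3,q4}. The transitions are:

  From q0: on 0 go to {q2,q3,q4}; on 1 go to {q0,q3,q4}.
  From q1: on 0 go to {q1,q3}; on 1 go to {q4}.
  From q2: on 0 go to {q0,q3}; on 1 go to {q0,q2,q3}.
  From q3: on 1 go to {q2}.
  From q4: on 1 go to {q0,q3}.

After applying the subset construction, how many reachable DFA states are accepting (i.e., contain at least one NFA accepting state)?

Start state of the DFA: {q0}.
{q0} --0--> {q2,q3,q4}  [new]
{q0} --1--> {q0,q3,q4}  [new]
{q2,q3,q4} --0--> {q0,q3}  [new]
{q2,q3,q4} --1--> {q0,q2,q3}  [new]
{q0,q3,q4} --0--> {q2,q3,q4}  [seen]
{q0,q3,q4} --1--> {q0,q2,q3,q4}  [new]
{q0,q3} --0--> {q2,q3,q4}  [seen]
{q0,q3} --1--> {q0,q2,q3,q4}  [seen]
{q0,q2,q3} --0--> {q0,q2,q3,q4}  [seen]
{q0,q2,q3} --1--> {q0,q2,q3,q4}  [seen]
{q0,q2,q3,q4} --0--> {q0,q2,q3,q4}  [seen]
{q0,q2,q3,q4} --1--> {q0,q2,q3,q4}  [seen]
Reachable DFA states: {q0}, {q2,q3,q4}, {q0,q3,q4}, {q0,q3}, {q0,q2,q3}, {q0,q2,q3,q4}.
Accepting DFA states (contain an NFA accepting state): {q0}, {q2,q3,q4}, {q0,q3,q4}, {q0,q3}, {q0,q2,q3}, {q0,q2,q3,q4}.

6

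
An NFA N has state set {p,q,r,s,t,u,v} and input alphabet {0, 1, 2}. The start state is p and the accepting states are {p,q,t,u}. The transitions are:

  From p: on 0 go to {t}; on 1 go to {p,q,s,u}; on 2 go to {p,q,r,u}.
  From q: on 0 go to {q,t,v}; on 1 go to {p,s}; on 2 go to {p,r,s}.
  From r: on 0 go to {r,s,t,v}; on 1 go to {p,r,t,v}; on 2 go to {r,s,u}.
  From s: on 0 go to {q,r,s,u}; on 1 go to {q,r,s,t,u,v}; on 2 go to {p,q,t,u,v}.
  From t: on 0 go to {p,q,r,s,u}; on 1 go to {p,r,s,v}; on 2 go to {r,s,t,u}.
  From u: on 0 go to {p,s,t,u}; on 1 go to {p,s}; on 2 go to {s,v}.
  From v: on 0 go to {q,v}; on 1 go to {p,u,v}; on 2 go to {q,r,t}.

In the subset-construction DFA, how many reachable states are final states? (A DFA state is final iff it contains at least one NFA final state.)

10

Start state of the DFA: {p}.
{p} --0--> {t}  [new]
{p} --1--> {p,q,s,u}  [new]
{p} --2--> {p,q,r,u}  [new]
{t} --0--> {p,q,r,s,u}  [new]
{t} --1--> {p,r,s,v}  [new]
{t} --2--> {r,s,t,u}  [new]
{p,q,s,u} --0--> {p,q,r,s,t,u,v}  [new]
{p,q,s,u} --1--> {p,q,r,s,t,u,v}  [seen]
{p,q,s,u} --2--> {p,q,r,s,t,u,v}  [seen]
{p,q,r,u} --0--> {p,q,r,s,t,u,v}  [seen]
{p,q,r,u} --1--> {p,q,r,s,t,u,v}  [seen]
{p,q,r,u} --2--> {p,q,r,s,u,v}  [new]
{p,q,r,s,u} --0--> {p,q,r,s,t,u,v}  [seen]
{p,q,r,s,u} --1--> {p,q,r,s,t,u,v}  [seen]
{p,q,r,s,u} --2--> {p,q,r,s,t,u,v}  [seen]
{p,r,s,v} --0--> {q,r,s,t,u,v}  [new]
{p,r,s,v} --1--> {p,q,r,s,t,u,v}  [seen]
{p,r,s,v} --2--> {p,q,r,s,t,u,v}  [seen]
{r,s,t,u} --0--> {p,q,r,s,t,u,v}  [seen]
{r,s,t,u} --1--> {p,q,r,s,t,u,v}  [seen]
{r,s,t,u} --2--> {p,q,r,s,t,u,v}  [seen]
{p,q,r,s,t,u,v} --0--> {p,q,r,s,t,u,v}  [seen]
{p,q,r,s,t,u,v} --1--> {p,q,r,s,t,u,v}  [seen]
{p,q,r,s,t,u,v} --2--> {p,q,r,s,t,u,v}  [seen]
{p,q,r,s,u,v} --0--> {p,q,r,s,t,u,v}  [seen]
{p,q,r,s,u,v} --1--> {p,q,r,s,t,u,v}  [seen]
{p,q,r,s,u,v} --2--> {p,q,r,s,t,u,v}  [seen]
{q,r,s,t,u,v} --0--> {p,q,r,s,t,u,v}  [seen]
{q,r,s,t,u,v} --1--> {p,q,r,s,t,u,v}  [seen]
{q,r,s,t,u,v} --2--> {p,q,r,s,t,u,v}  [seen]
Reachable DFA states: {p}, {t}, {p,q,s,u}, {p,q,r,u}, {p,q,r,s,u}, {p,r,s,v}, {r,s,t,u}, {p,q,r,s,t,u,v}, {p,q,r,s,u,v}, {q,r,s,t,u,v}.
Accepting DFA states (contain an NFA accepting state): {p}, {t}, {p,q,s,u}, {p,q,r,u}, {p,q,r,s,u}, {p,r,s,v}, {r,s,t,u}, {p,q,r,s,t,u,v}, {p,q,r,s,u,v}, {q,r,s,t,u,v}.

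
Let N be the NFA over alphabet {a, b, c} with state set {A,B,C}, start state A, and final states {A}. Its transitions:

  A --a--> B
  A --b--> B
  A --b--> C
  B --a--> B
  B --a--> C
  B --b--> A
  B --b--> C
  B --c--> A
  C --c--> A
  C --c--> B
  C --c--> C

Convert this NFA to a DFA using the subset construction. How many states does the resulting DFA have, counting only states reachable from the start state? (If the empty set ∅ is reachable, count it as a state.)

6

Start state of the DFA: {A}.
{A} --a--> {B}  [new]
{A} --b--> {B,C}  [new]
{A} --c--> ∅  [new]
{B} --a--> {B,C}  [seen]
{B} --b--> {A,C}  [new]
{B} --c--> {A}  [seen]
{B,C} --a--> {B,C}  [seen]
{B,C} --b--> {A,C}  [seen]
{B,C} --c--> {A,B,C}  [new]
∅ --a--> ∅  [seen]
∅ --b--> ∅  [seen]
∅ --c--> ∅  [seen]
{A,C} --a--> {B}  [seen]
{A,C} --b--> {B,C}  [seen]
{A,C} --c--> {A,B,C}  [seen]
{A,B,C} --a--> {B,C}  [seen]
{A,B,C} --b--> {A,B,C}  [seen]
{A,B,C} --c--> {A,B,C}  [seen]
Reachable DFA states: {A}, {B}, {B,C}, ∅, {A,C}, {A,B,C}.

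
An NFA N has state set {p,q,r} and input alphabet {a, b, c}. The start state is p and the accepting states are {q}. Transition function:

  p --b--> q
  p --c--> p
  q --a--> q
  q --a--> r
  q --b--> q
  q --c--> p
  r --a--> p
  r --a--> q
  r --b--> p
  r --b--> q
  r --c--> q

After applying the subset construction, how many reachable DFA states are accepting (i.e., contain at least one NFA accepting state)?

4

Start state of the DFA: {p}.
{p} --a--> ∅  [new]
{p} --b--> {q}  [new]
{p} --c--> {p}  [seen]
∅ --a--> ∅  [seen]
∅ --b--> ∅  [seen]
∅ --c--> ∅  [seen]
{q} --a--> {q,r}  [new]
{q} --b--> {q}  [seen]
{q} --c--> {p}  [seen]
{q,r} --a--> {p,q,r}  [new]
{q,r} --b--> {p,q}  [new]
{q,r} --c--> {p,q}  [seen]
{p,q,r} --a--> {p,q,r}  [seen]
{p,q,r} --b--> {p,q}  [seen]
{p,q,r} --c--> {p,q}  [seen]
{p,q} --a--> {q,r}  [seen]
{p,q} --b--> {q}  [seen]
{p,q} --c--> {p}  [seen]
Reachable DFA states: {p}, ∅, {q}, {q,r}, {p,q,r}, {p,q}.
Accepting DFA states (contain an NFA accepting state): {q}, {q,r}, {p,q,r}, {p,q}.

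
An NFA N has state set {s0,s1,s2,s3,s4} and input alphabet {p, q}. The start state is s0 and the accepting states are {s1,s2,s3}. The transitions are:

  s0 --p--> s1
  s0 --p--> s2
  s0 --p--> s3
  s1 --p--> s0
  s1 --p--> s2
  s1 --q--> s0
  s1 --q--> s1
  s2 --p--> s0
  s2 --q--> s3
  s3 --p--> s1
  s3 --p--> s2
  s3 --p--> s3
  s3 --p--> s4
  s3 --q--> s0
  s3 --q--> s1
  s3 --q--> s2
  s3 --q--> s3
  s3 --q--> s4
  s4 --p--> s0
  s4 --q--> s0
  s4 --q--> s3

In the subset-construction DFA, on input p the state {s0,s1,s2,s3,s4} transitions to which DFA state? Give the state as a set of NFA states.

δ(s0,p) = {s1,s2,s3}; δ(s1,p) = {s0,s2}; δ(s2,p) = {s0}; δ(s3,p) = {s1,s2,s3,s4}; δ(s4,p) = {s0}.
Union: {s0,s1,s2,s3,s4}.

{s0,s1,s2,s3,s4}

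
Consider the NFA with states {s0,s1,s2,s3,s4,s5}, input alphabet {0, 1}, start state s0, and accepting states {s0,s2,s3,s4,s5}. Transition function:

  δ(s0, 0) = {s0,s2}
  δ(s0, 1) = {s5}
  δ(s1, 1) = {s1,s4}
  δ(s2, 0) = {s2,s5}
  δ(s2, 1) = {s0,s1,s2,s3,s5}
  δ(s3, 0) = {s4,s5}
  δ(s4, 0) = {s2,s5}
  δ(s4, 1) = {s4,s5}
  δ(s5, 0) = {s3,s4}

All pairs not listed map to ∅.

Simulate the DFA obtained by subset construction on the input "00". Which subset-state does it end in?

Start: {s0}.
δ(s0,0) = {s0,s2}.
Union: {s0,s2}.
After 0: {s0,s2}.
δ(s0,0) = {s0,s2}; δ(s2,0) = {s2,s5}.
Union: {s0,s2,s5}.
After 0: {s0,s2,s5}.

{s0,s2,s5}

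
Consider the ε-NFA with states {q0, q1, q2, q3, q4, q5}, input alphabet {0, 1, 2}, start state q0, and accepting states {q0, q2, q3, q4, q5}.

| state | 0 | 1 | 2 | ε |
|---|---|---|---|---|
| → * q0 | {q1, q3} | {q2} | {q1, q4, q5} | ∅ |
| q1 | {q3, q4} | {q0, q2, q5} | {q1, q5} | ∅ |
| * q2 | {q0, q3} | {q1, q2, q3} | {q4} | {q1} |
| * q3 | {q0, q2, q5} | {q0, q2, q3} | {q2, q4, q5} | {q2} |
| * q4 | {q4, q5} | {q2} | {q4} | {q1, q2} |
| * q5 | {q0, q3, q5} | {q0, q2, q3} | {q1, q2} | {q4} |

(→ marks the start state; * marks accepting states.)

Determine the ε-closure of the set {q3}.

Begin with {q3}.
q3 →ε {q2}; add q2.
q2 →ε {q1}; add q1.
ε-closure = {q1, q2, q3}.

{q1, q2, q3}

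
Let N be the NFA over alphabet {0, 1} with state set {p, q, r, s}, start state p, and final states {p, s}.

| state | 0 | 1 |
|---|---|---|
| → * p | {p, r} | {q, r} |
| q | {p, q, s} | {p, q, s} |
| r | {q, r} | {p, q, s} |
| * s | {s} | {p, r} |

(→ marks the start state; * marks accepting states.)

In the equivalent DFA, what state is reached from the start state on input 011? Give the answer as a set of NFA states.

{p, q, r, s}

Start: {p}.
δ(p,0) = {p, r}.
Union: {p, r}.
After 0: {p, r}.
δ(p,1) = {q, r}; δ(r,1) = {p, q, s}.
Union: {p, q, r, s}.
After 1: {p, q, r, s}.
δ(p,1) = {q, r}; δ(q,1) = {p, q, s}; δ(r,1) = {p, q, s}; δ(s,1) = {p, r}.
Union: {p, q, r, s}.
After 1: {p, q, r, s}.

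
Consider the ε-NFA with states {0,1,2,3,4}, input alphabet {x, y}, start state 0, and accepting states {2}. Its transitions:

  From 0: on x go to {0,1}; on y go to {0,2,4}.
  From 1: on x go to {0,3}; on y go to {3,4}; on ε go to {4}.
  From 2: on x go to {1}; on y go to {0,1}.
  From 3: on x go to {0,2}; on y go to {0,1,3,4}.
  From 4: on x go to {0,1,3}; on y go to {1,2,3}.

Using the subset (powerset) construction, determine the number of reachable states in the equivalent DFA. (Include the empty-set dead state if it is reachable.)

5

Start state of the DFA: {0} (ε-closure of the NFA start).
{0} --x--> {0,1,4}  [new]
{0} --y--> {0,2,4}  [new]
{0,1,4} --x--> {0,1,3,4}  [new]
{0,1,4} --y--> {0,1,2,3,4}  [new]
{0,2,4} --x--> {0,1,3,4}  [seen]
{0,2,4} --y--> {0,1,2,3,4}  [seen]
{0,1,3,4} --x--> {0,1,2,3,4}  [seen]
{0,1,3,4} --y--> {0,1,2,3,4}  [seen]
{0,1,2,3,4} --x--> {0,1,2,3,4}  [seen]
{0,1,2,3,4} --y--> {0,1,2,3,4}  [seen]
Reachable DFA states: {0}, {0,1,4}, {0,2,4}, {0,1,3,4}, {0,1,2,3,4}.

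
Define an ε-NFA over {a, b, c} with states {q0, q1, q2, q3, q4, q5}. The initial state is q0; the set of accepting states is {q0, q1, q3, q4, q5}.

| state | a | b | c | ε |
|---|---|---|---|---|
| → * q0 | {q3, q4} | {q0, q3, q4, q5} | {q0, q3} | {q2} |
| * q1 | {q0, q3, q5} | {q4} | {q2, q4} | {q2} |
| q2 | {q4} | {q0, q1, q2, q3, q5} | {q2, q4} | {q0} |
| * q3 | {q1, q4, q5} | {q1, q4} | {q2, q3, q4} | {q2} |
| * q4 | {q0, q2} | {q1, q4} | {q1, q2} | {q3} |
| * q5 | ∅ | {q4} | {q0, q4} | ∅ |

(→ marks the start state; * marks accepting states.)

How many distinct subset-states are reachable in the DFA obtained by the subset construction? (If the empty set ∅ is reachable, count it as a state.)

Start state of the DFA: {q0, q2} (ε-closure of the NFA start).
{q0, q2} --a--> {q0, q2, q3, q4}  [new]
{q0, q2} --b--> {q0, q1, q2, q3, q4, q5}  [new]
{q0, q2} --c--> {q0, q2, q3, q4}  [seen]
{q0, q2, q3, q4} --a--> {q0, q1, q2, q3, q4, q5}  [seen]
{q0, q2, q3, q4} --b--> {q0, q1, q2, q3, q4, q5}  [seen]
{q0, q2, q3, q4} --c--> {q0, q1, q2, q3, q4}  [new]
{q0, q1, q2, q3, q4, q5} --a--> {q0, q1, q2, q3, q4, q5}  [seen]
{q0, q1, q2, q3, q4, q5} --b--> {q0, q1, q2, q3, q4, q5}  [seen]
{q0, q1, q2, q3, q4, q5} --c--> {q0, q1, q2, q3, q4}  [seen]
{q0, q1, q2, q3, q4} --a--> {q0, q1, q2, q3, q4, q5}  [seen]
{q0, q1, q2, q3, q4} --b--> {q0, q1, q2, q3, q4, q5}  [seen]
{q0, q1, q2, q3, q4} --c--> {q0, q1, q2, q3, q4}  [seen]
Reachable DFA states: {q0, q2}, {q0, q2, q3, q4}, {q0, q1, q2, q3, q4, q5}, {q0, q1, q2, q3, q4}.

4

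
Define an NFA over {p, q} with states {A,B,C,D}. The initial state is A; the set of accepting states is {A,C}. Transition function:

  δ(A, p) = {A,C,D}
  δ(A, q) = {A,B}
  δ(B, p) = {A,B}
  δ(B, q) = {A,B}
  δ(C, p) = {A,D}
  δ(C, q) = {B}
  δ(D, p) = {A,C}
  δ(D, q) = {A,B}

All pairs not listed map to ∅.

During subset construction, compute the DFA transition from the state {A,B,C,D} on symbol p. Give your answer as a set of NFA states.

{A,B,C,D}

δ(A,p) = {A,C,D}; δ(B,p) = {A,B}; δ(C,p) = {A,D}; δ(D,p) = {A,C}.
Union: {A,B,C,D}.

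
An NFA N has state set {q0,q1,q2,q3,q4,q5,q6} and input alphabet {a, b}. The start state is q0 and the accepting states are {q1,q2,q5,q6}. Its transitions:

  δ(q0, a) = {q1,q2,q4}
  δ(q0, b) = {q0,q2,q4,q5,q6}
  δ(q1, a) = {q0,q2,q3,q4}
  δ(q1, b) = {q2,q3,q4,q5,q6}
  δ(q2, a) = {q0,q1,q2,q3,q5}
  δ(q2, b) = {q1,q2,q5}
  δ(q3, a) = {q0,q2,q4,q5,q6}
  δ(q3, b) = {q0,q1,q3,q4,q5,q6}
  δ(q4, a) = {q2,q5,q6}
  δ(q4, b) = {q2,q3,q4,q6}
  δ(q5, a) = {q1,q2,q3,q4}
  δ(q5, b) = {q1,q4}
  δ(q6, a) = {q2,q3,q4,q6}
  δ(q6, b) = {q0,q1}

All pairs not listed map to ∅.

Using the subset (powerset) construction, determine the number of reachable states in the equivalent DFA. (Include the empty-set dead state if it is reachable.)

Start state of the DFA: {q0}.
{q0} --a--> {q1,q2,q4}  [new]
{q0} --b--> {q0,q2,q4,q5,q6}  [new]
{q1,q2,q4} --a--> {q0,q1,q2,q3,q4,q5,q6}  [new]
{q1,q2,q4} --b--> {q1,q2,q3,q4,q5,q6}  [new]
{q0,q2,q4,q5,q6} --a--> {q0,q1,q2,q3,q4,q5,q6}  [seen]
{q0,q2,q4,q5,q6} --b--> {q0,q1,q2,q3,q4,q5,q6}  [seen]
{q0,q1,q2,q3,q4,q5,q6} --a--> {q0,q1,q2,q3,q4,q5,q6}  [seen]
{q0,q1,q2,q3,q4,q5,q6} --b--> {q0,q1,q2,q3,q4,q5,q6}  [seen]
{q1,q2,q3,q4,q5,q6} --a--> {q0,q1,q2,q3,q4,q5,q6}  [seen]
{q1,q2,q3,q4,q5,q6} --b--> {q0,q1,q2,q3,q4,q5,q6}  [seen]
Reachable DFA states: {q0}, {q1,q2,q4}, {q0,q2,q4,q5,q6}, {q0,q1,q2,q3,q4,q5,q6}, {q1,q2,q3,q4,q5,q6}.

5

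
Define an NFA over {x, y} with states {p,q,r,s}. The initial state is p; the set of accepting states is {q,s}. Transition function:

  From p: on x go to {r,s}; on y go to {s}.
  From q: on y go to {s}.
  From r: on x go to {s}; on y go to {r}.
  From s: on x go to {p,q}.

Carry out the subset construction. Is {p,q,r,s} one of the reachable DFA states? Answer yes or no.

yes

Start state of the DFA: {p}.
{p} --x--> {r,s}  [new]
{p} --y--> {s}  [new]
{r,s} --x--> {p,q,s}  [new]
{r,s} --y--> {r}  [new]
{s} --x--> {p,q}  [new]
{s} --y--> ∅  [new]
{p,q,s} --x--> {p,q,r,s}  [new]
{p,q,s} --y--> {s}  [seen]
{r} --x--> {s}  [seen]
{r} --y--> {r}  [seen]
{p,q} --x--> {r,s}  [seen]
{p,q} --y--> {s}  [seen]
∅ --x--> ∅  [seen]
∅ --y--> ∅  [seen]
{p,q,r,s} --x--> {p,q,r,s}  [seen]
{p,q,r,s} --y--> {r,s}  [seen]
Reachable DFA states: {p}, {r,s}, {s}, {p,q,s}, {r}, {p,q}, ∅, {p,q,r,s}.
{p,q,r,s} is among them.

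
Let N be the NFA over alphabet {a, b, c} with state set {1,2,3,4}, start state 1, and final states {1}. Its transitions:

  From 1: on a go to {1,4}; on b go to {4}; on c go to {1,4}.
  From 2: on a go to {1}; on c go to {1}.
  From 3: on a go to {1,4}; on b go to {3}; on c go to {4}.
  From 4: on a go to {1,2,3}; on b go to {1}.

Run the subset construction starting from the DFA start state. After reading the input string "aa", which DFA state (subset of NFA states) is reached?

Start: {1}.
δ(1,a) = {1,4}.
Union: {1,4}.
After a: {1,4}.
δ(1,a) = {1,4}; δ(4,a) = {1,2,3}.
Union: {1,2,3,4}.
After a: {1,2,3,4}.

{1,2,3,4}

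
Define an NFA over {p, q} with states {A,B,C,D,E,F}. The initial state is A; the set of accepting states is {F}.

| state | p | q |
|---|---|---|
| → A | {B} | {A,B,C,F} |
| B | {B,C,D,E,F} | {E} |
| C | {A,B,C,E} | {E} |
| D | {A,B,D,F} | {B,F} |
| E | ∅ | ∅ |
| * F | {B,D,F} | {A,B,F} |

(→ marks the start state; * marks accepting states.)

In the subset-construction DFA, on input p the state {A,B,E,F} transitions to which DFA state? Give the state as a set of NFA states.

{B,C,D,E,F}

δ(A,p) = {B}; δ(B,p) = {B,C,D,E,F}; δ(E,p) = ∅; δ(F,p) = {B,D,F}.
Union: {B,C,D,E,F}.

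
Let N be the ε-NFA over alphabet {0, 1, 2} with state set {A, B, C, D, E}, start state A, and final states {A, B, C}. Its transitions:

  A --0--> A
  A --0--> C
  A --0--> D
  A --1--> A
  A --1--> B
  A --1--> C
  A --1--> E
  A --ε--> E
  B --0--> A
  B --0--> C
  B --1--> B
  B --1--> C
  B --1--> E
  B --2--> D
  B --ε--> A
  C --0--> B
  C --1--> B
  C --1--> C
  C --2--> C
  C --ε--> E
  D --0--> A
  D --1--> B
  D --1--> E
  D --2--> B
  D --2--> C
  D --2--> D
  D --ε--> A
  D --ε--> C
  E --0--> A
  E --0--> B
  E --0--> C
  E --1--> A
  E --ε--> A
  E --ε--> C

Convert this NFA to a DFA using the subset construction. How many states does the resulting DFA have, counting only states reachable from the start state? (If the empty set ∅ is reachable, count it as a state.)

Start state of the DFA: {A, C, E} (ε-closure of the NFA start).
{A, C, E} --0--> {A, B, C, D, E}  [new]
{A, C, E} --1--> {A, B, C, E}  [new]
{A, C, E} --2--> {A, C, E}  [seen]
{A, B, C, D, E} --0--> {A, B, C, D, E}  [seen]
{A, B, C, D, E} --1--> {A, B, C, E}  [seen]
{A, B, C, D, E} --2--> {A, B, C, D, E}  [seen]
{A, B, C, E} --0--> {A, B, C, D, E}  [seen]
{A, B, C, E} --1--> {A, B, C, E}  [seen]
{A, B, C, E} --2--> {A, C, D, E}  [new]
{A, C, D, E} --0--> {A, B, C, D, E}  [seen]
{A, C, D, E} --1--> {A, B, C, E}  [seen]
{A, C, D, E} --2--> {A, B, C, D, E}  [seen]
Reachable DFA states: {A, C, E}, {A, B, C, D, E}, {A, B, C, E}, {A, C, D, E}.

4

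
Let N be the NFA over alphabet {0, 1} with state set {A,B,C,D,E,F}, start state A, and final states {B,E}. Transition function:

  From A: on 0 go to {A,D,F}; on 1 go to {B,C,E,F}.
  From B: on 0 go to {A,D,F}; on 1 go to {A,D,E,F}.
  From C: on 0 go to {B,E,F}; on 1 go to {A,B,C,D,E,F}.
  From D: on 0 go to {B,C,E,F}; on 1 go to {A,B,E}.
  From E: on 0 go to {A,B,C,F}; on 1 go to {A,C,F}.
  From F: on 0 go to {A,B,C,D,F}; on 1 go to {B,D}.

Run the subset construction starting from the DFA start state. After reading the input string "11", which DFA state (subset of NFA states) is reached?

{A,B,C,D,E,F}

Start: {A}.
δ(A,1) = {B,C,E,F}.
Union: {B,C,E,F}.
After 1: {B,C,E,F}.
δ(B,1) = {A,D,E,F}; δ(C,1) = {A,B,C,D,E,F}; δ(E,1) = {A,C,F}; δ(F,1) = {B,D}.
Union: {A,B,C,D,E,F}.
After 1: {A,B,C,D,E,F}.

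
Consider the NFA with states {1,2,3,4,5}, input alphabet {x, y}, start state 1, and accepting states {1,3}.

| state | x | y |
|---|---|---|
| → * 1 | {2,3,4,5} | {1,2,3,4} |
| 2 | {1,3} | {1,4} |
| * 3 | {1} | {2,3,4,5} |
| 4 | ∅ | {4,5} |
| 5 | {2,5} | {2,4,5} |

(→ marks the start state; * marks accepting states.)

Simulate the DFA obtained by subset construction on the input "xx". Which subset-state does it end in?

Start: {1}.
δ(1,x) = {2,3,4,5}.
Union: {2,3,4,5}.
After x: {2,3,4,5}.
δ(2,x) = {1,3}; δ(3,x) = {1}; δ(4,x) = ∅; δ(5,x) = {2,5}.
Union: {1,2,3,5}.
After x: {1,2,3,5}.

{1,2,3,5}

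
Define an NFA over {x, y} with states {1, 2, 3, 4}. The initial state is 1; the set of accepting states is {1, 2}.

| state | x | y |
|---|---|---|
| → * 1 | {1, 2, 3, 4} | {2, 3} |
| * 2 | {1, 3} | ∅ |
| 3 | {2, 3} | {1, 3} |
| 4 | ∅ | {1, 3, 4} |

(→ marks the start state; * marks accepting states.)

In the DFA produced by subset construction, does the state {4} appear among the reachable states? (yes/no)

no

Start state of the DFA: {1}.
{1} --x--> {1, 2, 3, 4}  [new]
{1} --y--> {2, 3}  [new]
{1, 2, 3, 4} --x--> {1, 2, 3, 4}  [seen]
{1, 2, 3, 4} --y--> {1, 2, 3, 4}  [seen]
{2, 3} --x--> {1, 2, 3}  [new]
{2, 3} --y--> {1, 3}  [new]
{1, 2, 3} --x--> {1, 2, 3, 4}  [seen]
{1, 2, 3} --y--> {1, 2, 3}  [seen]
{1, 3} --x--> {1, 2, 3, 4}  [seen]
{1, 3} --y--> {1, 2, 3}  [seen]
Reachable DFA states: {1}, {1, 2, 3, 4}, {2, 3}, {1, 2, 3}, {1, 3}.
{4} is not among them.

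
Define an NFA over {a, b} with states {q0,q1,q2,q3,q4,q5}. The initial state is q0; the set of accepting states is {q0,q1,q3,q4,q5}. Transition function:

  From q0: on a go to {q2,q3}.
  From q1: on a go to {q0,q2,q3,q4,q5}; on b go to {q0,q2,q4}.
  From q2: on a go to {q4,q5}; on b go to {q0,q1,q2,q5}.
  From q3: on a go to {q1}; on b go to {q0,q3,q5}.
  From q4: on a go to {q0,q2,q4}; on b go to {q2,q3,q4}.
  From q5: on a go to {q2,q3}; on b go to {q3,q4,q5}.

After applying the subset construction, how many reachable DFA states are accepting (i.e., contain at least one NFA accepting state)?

Start state of the DFA: {q0}.
{q0} --a--> {q2,q3}  [new]
{q0} --b--> ∅  [new]
{q2,q3} --a--> {q1,q4,q5}  [new]
{q2,q3} --b--> {q0,q1,q2,q3,q5}  [new]
∅ --a--> ∅  [seen]
∅ --b--> ∅  [seen]
{q1,q4,q5} --a--> {q0,q2,q3,q4,q5}  [new]
{q1,q4,q5} --b--> {q0,q2,q3,q4,q5}  [seen]
{q0,q1,q2,q3,q5} --a--> {q0,q1,q2,q3,q4,q5}  [new]
{q0,q1,q2,q3,q5} --b--> {q0,q1,q2,q3,q4,q5}  [seen]
{q0,q2,q3,q4,q5} --a--> {q0,q1,q2,q3,q4,q5}  [seen]
{q0,q2,q3,q4,q5} --b--> {q0,q1,q2,q3,q4,q5}  [seen]
{q0,q1,q2,q3,q4,q5} --a--> {q0,q1,q2,q3,q4,q5}  [seen]
{q0,q1,q2,q3,q4,q5} --b--> {q0,q1,q2,q3,q4,q5}  [seen]
Reachable DFA states: {q0}, {q2,q3}, ∅, {q1,q4,q5}, {q0,q1,q2,q3,q5}, {q0,q2,q3,q4,q5}, {q0,q1,q2,q3,q4,q5}.
Accepting DFA states (contain an NFA accepting state): {q0}, {q2,q3}, {q1,q4,q5}, {q0,q1,q2,q3,q5}, {q0,q2,q3,q4,q5}, {q0,q1,q2,q3,q4,q5}.

6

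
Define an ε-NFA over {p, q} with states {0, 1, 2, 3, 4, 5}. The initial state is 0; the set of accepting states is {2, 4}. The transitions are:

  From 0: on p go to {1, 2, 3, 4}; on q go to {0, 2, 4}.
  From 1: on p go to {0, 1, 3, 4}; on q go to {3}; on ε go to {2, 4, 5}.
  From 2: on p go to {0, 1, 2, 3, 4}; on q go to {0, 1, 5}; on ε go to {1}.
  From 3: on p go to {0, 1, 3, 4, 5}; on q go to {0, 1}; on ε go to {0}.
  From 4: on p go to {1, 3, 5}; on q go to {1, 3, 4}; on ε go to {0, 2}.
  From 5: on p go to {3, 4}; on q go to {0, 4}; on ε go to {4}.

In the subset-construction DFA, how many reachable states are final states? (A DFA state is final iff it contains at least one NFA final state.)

2

Start state of the DFA: {0} (ε-closure of the NFA start).
{0} --p--> {0, 1, 2, 3, 4, 5}  [new]
{0} --q--> {0, 1, 2, 4, 5}  [new]
{0, 1, 2, 3, 4, 5} --p--> {0, 1, 2, 3, 4, 5}  [seen]
{0, 1, 2, 3, 4, 5} --q--> {0, 1, 2, 3, 4, 5}  [seen]
{0, 1, 2, 4, 5} --p--> {0, 1, 2, 3, 4, 5}  [seen]
{0, 1, 2, 4, 5} --q--> {0, 1, 2, 3, 4, 5}  [seen]
Reachable DFA states: {0}, {0, 1, 2, 3, 4, 5}, {0, 1, 2, 4, 5}.
Accepting DFA states (contain an NFA accepting state): {0, 1, 2, 3, 4, 5}, {0, 1, 2, 4, 5}.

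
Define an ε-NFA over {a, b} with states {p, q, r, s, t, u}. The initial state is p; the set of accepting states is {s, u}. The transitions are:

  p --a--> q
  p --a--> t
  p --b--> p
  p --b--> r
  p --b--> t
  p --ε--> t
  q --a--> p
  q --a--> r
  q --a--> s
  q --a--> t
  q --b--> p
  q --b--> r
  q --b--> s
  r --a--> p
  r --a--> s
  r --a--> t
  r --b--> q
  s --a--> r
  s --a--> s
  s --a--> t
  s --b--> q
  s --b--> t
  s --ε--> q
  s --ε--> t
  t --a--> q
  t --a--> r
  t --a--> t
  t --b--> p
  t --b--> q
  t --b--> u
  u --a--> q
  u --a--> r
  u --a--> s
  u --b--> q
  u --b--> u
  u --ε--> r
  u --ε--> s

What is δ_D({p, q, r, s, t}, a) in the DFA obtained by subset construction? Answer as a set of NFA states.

{p, q, r, s, t}

δ(p,a) = {q, t}; δ(q,a) = {p, r, s, t}; δ(r,a) = {p, s, t}; δ(s,a) = {r, s, t}; δ(t,a) = {q, r, t}.
Union: {p, q, r, s, t}.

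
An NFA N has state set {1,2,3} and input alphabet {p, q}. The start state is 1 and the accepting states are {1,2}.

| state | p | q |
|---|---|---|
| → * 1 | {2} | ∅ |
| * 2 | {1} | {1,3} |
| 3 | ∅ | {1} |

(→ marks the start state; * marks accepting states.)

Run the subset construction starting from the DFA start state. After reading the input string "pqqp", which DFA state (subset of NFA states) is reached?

{2}

Start: {1}.
δ(1,p) = {2}.
Union: {2}.
After p: {2}.
δ(2,q) = {1,3}.
Union: {1,3}.
After q: {1,3}.
δ(1,q) = ∅; δ(3,q) = {1}.
Union: {1}.
After q: {1}.
δ(1,p) = {2}.
Union: {2}.
After p: {2}.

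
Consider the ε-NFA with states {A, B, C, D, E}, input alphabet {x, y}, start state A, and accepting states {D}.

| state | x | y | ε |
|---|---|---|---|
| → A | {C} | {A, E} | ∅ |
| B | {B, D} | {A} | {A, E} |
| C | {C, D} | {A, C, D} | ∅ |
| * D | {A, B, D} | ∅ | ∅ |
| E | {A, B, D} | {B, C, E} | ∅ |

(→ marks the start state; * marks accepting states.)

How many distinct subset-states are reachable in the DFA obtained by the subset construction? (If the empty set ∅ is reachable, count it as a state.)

8

Start state of the DFA: {A} (ε-closure of the NFA start).
{A} --x--> {C}  [new]
{A} --y--> {A, E}  [new]
{C} --x--> {C, D}  [new]
{C} --y--> {A, C, D}  [new]
{A, E} --x--> {A, B, C, D, E}  [new]
{A, E} --y--> {A, B, C, E}  [new]
{C, D} --x--> {A, B, C, D, E}  [seen]
{C, D} --y--> {A, C, D}  [seen]
{A, C, D} --x--> {A, B, C, D, E}  [seen]
{A, C, D} --y--> {A, C, D, E}  [new]
{A, B, C, D, E} --x--> {A, B, C, D, E}  [seen]
{A, B, C, D, E} --y--> {A, B, C, D, E}  [seen]
{A, B, C, E} --x--> {A, B, C, D, E}  [seen]
{A, B, C, E} --y--> {A, B, C, D, E}  [seen]
{A, C, D, E} --x--> {A, B, C, D, E}  [seen]
{A, C, D, E} --y--> {A, B, C, D, E}  [seen]
Reachable DFA states: {A}, {C}, {A, E}, {C, D}, {A, C, D}, {A, B, C, D, E}, {A, B, C, E}, {A, C, D, E}.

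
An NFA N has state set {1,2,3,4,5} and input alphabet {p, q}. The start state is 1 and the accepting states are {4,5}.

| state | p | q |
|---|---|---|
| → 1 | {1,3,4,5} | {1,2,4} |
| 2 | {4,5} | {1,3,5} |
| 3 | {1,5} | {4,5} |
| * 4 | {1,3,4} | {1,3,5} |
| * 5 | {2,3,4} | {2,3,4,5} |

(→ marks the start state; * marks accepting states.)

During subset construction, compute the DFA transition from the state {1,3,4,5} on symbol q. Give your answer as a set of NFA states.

{1,2,3,4,5}

δ(1,q) = {1,2,4}; δ(3,q) = {4,5}; δ(4,q) = {1,3,5}; δ(5,q) = {2,3,4,5}.
Union: {1,2,3,4,5}.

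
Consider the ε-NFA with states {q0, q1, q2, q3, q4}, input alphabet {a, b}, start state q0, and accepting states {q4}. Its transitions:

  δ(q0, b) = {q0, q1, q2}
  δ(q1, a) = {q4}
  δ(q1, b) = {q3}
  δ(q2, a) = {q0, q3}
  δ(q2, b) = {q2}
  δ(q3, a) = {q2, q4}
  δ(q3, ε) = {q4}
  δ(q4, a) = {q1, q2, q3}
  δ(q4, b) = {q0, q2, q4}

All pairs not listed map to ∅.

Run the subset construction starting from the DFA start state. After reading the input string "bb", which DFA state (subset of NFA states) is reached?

Start: {q0}.
δ(q0,b) = {q0, q1, q2}.
Union: {q0, q1, q2}.
After b: {q0, q1, q2}.
δ(q0,b) = {q0, q1, q2}; δ(q1,b) = {q3}; δ(q2,b) = {q2}.
Union: {q0, q1, q2, q3}.
ε-closure gives {q0, q1, q2, q3, q4}.
After b: {q0, q1, q2, q3, q4}.

{q0, q1, q2, q3, q4}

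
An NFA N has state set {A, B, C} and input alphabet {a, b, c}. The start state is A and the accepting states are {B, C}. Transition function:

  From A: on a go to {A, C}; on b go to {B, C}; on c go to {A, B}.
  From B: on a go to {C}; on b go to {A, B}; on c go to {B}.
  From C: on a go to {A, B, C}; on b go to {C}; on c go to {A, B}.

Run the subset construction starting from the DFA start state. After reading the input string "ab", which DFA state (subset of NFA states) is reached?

Start: {A}.
δ(A,a) = {A, C}.
Union: {A, C}.
After a: {A, C}.
δ(A,b) = {B, C}; δ(C,b) = {C}.
Union: {B, C}.
After b: {B, C}.

{B, C}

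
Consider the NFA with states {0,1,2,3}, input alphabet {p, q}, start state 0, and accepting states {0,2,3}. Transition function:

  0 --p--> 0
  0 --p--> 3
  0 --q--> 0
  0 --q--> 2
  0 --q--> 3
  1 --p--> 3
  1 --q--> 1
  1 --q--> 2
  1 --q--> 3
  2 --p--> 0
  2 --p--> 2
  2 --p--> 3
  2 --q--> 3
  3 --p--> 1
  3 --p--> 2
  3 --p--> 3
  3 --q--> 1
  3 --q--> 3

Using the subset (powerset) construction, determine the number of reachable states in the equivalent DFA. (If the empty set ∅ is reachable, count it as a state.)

Start state of the DFA: {0}.
{0} --p--> {0,3}  [new]
{0} --q--> {0,2,3}  [new]
{0,3} --p--> {0,1,2,3}  [new]
{0,3} --q--> {0,1,2,3}  [seen]
{0,2,3} --p--> {0,1,2,3}  [seen]
{0,2,3} --q--> {0,1,2,3}  [seen]
{0,1,2,3} --p--> {0,1,2,3}  [seen]
{0,1,2,3} --q--> {0,1,2,3}  [seen]
Reachable DFA states: {0}, {0,3}, {0,2,3}, {0,1,2,3}.

4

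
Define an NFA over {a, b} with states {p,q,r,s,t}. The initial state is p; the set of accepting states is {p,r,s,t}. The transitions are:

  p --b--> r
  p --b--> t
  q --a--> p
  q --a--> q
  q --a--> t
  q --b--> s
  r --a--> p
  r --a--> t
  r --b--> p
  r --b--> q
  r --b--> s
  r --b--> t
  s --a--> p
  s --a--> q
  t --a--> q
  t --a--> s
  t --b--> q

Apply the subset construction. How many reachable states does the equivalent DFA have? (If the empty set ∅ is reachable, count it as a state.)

Start state of the DFA: {p}.
{p} --a--> ∅  [new]
{p} --b--> {r,t}  [new]
∅ --a--> ∅  [seen]
∅ --b--> ∅  [seen]
{r,t} --a--> {p,q,s,t}  [new]
{r,t} --b--> {p,q,s,t}  [seen]
{p,q,s,t} --a--> {p,q,s,t}  [seen]
{p,q,s,t} --b--> {q,r,s,t}  [new]
{q,r,s,t} --a--> {p,q,s,t}  [seen]
{q,r,s,t} --b--> {p,q,s,t}  [seen]
Reachable DFA states: {p}, ∅, {r,t}, {p,q,s,t}, {q,r,s,t}.

5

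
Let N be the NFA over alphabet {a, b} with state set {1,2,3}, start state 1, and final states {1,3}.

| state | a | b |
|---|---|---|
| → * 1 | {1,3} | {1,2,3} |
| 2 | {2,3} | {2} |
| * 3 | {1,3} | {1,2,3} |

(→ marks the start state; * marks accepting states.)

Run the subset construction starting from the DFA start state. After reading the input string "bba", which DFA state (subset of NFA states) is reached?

{1,2,3}

Start: {1}.
δ(1,b) = {1,2,3}.
Union: {1,2,3}.
After b: {1,2,3}.
δ(1,b) = {1,2,3}; δ(2,b) = {2}; δ(3,b) = {1,2,3}.
Union: {1,2,3}.
After b: {1,2,3}.
δ(1,a) = {1,3}; δ(2,a) = {2,3}; δ(3,a) = {1,3}.
Union: {1,2,3}.
After a: {1,2,3}.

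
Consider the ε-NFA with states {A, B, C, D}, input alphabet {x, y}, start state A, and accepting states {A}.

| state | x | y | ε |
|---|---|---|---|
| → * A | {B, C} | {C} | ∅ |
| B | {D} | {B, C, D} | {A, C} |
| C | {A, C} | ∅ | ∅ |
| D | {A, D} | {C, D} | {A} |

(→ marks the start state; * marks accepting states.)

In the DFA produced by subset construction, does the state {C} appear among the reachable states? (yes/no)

yes

Start state of the DFA: {A} (ε-closure of the NFA start).
{A} --x--> {A, B, C}  [new]
{A} --y--> {C}  [new]
{A, B, C} --x--> {A, B, C, D}  [new]
{A, B, C} --y--> {A, B, C, D}  [seen]
{C} --x--> {A, C}  [new]
{C} --y--> ∅  [new]
{A, B, C, D} --x--> {A, B, C, D}  [seen]
{A, B, C, D} --y--> {A, B, C, D}  [seen]
{A, C} --x--> {A, B, C}  [seen]
{A, C} --y--> {C}  [seen]
∅ --x--> ∅  [seen]
∅ --y--> ∅  [seen]
Reachable DFA states: {A}, {A, B, C}, {C}, {A, B, C, D}, {A, C}, ∅.
{C} is among them.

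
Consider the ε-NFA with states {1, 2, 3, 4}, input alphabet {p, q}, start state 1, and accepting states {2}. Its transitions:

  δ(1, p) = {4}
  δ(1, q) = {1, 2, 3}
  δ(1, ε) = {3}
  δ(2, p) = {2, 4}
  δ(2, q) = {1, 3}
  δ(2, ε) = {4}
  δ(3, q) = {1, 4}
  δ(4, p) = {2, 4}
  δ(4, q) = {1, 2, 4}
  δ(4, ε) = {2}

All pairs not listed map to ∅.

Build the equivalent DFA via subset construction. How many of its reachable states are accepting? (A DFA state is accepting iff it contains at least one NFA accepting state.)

2

Start state of the DFA: {1, 3} (ε-closure of the NFA start).
{1, 3} --p--> {2, 4}  [new]
{1, 3} --q--> {1, 2, 3, 4}  [new]
{2, 4} --p--> {2, 4}  [seen]
{2, 4} --q--> {1, 2, 3, 4}  [seen]
{1, 2, 3, 4} --p--> {2, 4}  [seen]
{1, 2, 3, 4} --q--> {1, 2, 3, 4}  [seen]
Reachable DFA states: {1, 3}, {2, 4}, {1, 2, 3, 4}.
Accepting DFA states (contain an NFA accepting state): {2, 4}, {1, 2, 3, 4}.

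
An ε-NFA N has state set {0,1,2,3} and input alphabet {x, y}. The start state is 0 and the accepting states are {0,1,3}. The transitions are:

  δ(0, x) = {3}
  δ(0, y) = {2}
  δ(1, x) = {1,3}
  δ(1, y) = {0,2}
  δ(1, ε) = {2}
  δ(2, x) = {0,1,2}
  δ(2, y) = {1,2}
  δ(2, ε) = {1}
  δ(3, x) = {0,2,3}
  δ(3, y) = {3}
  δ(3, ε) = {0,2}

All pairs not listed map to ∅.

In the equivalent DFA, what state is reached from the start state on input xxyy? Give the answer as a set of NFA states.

Start: {0}.
δ(0,x) = {3}.
Union: {3}.
ε-closure gives {0,1,2,3}.
After x: {0,1,2,3}.
δ(0,x) = {3}; δ(1,x) = {1,3}; δ(2,x) = {0,1,2}; δ(3,x) = {0,2,3}.
Union: {0,1,2,3}.
After x: {0,1,2,3}.
δ(0,y) = {2}; δ(1,y) = {0,2}; δ(2,y) = {1,2}; δ(3,y) = {3}.
Union: {0,1,2,3}.
After y: {0,1,2,3}.
δ(0,y) = {2}; δ(1,y) = {0,2}; δ(2,y) = {1,2}; δ(3,y) = {3}.
Union: {0,1,2,3}.
After y: {0,1,2,3}.

{0,1,2,3}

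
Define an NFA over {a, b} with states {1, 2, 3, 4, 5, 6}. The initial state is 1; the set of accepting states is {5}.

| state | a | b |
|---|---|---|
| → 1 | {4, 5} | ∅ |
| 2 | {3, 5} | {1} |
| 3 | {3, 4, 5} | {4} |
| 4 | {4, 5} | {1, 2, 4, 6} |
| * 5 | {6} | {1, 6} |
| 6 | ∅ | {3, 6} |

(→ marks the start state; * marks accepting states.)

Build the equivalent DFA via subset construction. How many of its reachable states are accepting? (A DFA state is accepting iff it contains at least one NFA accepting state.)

4

Start state of the DFA: {1}.
{1} --a--> {4, 5}  [new]
{1} --b--> ∅  [new]
{4, 5} --a--> {4, 5, 6}  [new]
{4, 5} --b--> {1, 2, 4, 6}  [new]
∅ --a--> ∅  [seen]
∅ --b--> ∅  [seen]
{4, 5, 6} --a--> {4, 5, 6}  [seen]
{4, 5, 6} --b--> {1, 2, 3, 4, 6}  [new]
{1, 2, 4, 6} --a--> {3, 4, 5}  [new]
{1, 2, 4, 6} --b--> {1, 2, 3, 4, 6}  [seen]
{1, 2, 3, 4, 6} --a--> {3, 4, 5}  [seen]
{1, 2, 3, 4, 6} --b--> {1, 2, 3, 4, 6}  [seen]
{3, 4, 5} --a--> {3, 4, 5, 6}  [new]
{3, 4, 5} --b--> {1, 2, 4, 6}  [seen]
{3, 4, 5, 6} --a--> {3, 4, 5, 6}  [seen]
{3, 4, 5, 6} --b--> {1, 2, 3, 4, 6}  [seen]
Reachable DFA states: {1}, {4, 5}, ∅, {4, 5, 6}, {1, 2, 4, 6}, {1, 2, 3, 4, 6}, {3, 4, 5}, {3, 4, 5, 6}.
Accepting DFA states (contain an NFA accepting state): {4, 5}, {4, 5, 6}, {3, 4, 5}, {3, 4, 5, 6}.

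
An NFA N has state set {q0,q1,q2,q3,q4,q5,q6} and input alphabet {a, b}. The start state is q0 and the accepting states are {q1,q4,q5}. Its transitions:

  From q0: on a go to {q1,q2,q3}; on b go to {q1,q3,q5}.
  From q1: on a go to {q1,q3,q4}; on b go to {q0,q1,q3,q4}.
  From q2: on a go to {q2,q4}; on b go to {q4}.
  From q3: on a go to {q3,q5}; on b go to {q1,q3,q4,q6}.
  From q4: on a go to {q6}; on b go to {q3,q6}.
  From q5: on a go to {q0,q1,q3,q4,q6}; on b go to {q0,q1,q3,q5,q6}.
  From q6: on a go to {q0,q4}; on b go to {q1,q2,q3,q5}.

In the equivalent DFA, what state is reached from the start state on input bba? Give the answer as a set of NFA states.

{q0,q1,q2,q3,q4,q5,q6}

Start: {q0}.
δ(q0,b) = {q1,q3,q5}.
Union: {q1,q3,q5}.
After b: {q1,q3,q5}.
δ(q1,b) = {q0,q1,q3,q4}; δ(q3,b) = {q1,q3,q4,q6}; δ(q5,b) = {q0,q1,q3,q5,q6}.
Union: {q0,q1,q3,q4,q5,q6}.
After b: {q0,q1,q3,q4,q5,q6}.
δ(q0,a) = {q1,q2,q3}; δ(q1,a) = {q1,q3,q4}; δ(q3,a) = {q3,q5}; δ(q4,a) = {q6}; δ(q5,a) = {q0,q1,q3,q4,q6}; δ(q6,a) = {q0,q4}.
Union: {q0,q1,q2,q3,q4,q5,q6}.
After a: {q0,q1,q2,q3,q4,q5,q6}.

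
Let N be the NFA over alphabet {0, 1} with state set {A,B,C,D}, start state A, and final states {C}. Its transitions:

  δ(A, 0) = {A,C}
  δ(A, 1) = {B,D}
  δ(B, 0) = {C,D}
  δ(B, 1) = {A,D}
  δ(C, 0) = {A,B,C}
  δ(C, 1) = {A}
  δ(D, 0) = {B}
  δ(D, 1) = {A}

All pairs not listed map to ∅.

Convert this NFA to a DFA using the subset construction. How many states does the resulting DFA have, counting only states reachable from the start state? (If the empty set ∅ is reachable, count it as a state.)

Start state of the DFA: {A}.
{A} --0--> {A,C}  [new]
{A} --1--> {B,D}  [new]
{A,C} --0--> {A,B,C}  [new]
{A,C} --1--> {A,B,D}  [new]
{B,D} --0--> {B,C,D}  [new]
{B,D} --1--> {A,D}  [new]
{A,B,C} --0--> {A,B,C,D}  [new]
{A,B,C} --1--> {A,B,D}  [seen]
{A,B,D} --0--> {A,B,C,D}  [seen]
{A,B,D} --1--> {A,B,D}  [seen]
{B,C,D} --0--> {A,B,C,D}  [seen]
{B,C,D} --1--> {A,D}  [seen]
{A,D} --0--> {A,B,C}  [seen]
{A,D} --1--> {A,B,D}  [seen]
{A,B,C,D} --0--> {A,B,C,D}  [seen]
{A,B,C,D} --1--> {A,B,D}  [seen]
Reachable DFA states: {A}, {A,C}, {B,D}, {A,B,C}, {A,B,D}, {B,C,D}, {A,D}, {A,B,C,D}.

8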